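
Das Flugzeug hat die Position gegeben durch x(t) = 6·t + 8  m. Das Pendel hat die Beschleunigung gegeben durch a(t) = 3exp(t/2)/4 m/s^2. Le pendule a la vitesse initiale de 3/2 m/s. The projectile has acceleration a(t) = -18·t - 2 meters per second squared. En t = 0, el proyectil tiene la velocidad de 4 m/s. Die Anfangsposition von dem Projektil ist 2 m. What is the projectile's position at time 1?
To solve this, we need to take 2 antiderivatives of our acceleration equation a(t) = -18·t - 2. Integrating acceleration and using the initial condition v(0) = 4, we get v(t) = -9·t^2 - 2·t + 4. Taking ∫v(t)dt and applying x(0) = 2, we find x(t) = -3·t^3 - t^2 + 4·t + 2. We have position x(t) = -3·t^3 - t^2 + 4·t + 2. Substituting t = 1: x(1) = 2.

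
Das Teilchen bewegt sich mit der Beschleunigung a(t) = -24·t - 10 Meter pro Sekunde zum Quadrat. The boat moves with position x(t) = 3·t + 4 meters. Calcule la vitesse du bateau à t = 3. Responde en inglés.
To solve this, we need to take 1 derivative of our position equation x(t) = 3·t + 4. Differentiating position, we get velocity: v(t) = 3. We have velocity v(t) = 3. Substituting t = 3: v(3) = 3.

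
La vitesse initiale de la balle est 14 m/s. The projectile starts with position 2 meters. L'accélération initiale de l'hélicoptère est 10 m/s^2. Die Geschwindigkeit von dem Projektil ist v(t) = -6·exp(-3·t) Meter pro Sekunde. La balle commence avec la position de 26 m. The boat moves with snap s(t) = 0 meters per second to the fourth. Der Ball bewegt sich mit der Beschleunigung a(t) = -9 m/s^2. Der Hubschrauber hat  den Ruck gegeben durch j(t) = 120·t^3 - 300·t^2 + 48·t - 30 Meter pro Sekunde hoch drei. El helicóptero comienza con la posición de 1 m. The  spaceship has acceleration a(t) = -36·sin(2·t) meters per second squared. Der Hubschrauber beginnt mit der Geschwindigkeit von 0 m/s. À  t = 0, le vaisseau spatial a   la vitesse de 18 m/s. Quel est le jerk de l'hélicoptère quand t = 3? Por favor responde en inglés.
We have jerk j(t) = 120·t^3 - 300·t^2 + 48·t - 30. Substituting t = 3: j(3) = 654.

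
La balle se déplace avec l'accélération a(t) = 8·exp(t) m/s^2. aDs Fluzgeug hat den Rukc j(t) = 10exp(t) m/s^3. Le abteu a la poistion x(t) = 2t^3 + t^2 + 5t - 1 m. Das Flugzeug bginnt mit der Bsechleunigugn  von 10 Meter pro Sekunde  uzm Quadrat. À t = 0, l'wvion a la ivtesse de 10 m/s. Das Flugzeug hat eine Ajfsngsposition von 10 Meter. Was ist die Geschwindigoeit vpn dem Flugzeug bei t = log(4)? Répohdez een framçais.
Pour résoudre ceci, nous devons prendre 2 primitives de notre équation du jerk j(t) = 10·exp(t). L'intégrale du jerk, avec a(0) = 10, donne l'accélération: a(t) = 10·exp(t). La primitive de l'accélération, avec v(0) = 10, donne la vitesse: v(t) = 10·exp(t). En utilisant v(t) = 10·exp(t) et en substituant t = log(4), nous trouvons v = 40.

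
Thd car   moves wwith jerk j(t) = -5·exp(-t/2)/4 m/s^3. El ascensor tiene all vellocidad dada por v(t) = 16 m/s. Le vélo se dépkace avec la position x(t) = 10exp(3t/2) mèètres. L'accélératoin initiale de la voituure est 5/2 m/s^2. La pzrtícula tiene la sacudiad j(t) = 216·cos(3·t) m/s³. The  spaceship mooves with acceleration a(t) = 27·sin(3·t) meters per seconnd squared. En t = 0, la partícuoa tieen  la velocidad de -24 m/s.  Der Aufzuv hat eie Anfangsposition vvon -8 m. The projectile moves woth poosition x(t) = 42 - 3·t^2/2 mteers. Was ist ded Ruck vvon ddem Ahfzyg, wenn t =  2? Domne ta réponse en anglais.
Starting from velocity v(t) = 16, we take 2 derivatives. The derivative of velocity gives acceleration: a(t) = 0. The derivative of acceleration gives jerk: j(t) = 0. From the given jerk equation j(t) = 0, we substitute t = 2 to get j = 0.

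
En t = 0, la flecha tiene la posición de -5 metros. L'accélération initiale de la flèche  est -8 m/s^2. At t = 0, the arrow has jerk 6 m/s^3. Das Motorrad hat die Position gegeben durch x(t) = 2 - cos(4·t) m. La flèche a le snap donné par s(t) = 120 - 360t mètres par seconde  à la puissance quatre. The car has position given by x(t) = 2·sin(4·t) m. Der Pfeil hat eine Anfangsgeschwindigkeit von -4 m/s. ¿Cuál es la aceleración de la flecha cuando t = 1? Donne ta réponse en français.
Pour résoudre ceci, nous devons prendre 2 primitives de notre équation du snap s(t) = 120 - 360·t. La primitive du snap est le jerk. En utilisant j(0) = 6, nous obtenons j(t) = -180·t^2 + 120·t + 6. En prenant ∫j(t)dt et en appliquant a(0) = -8, nous trouvons a(t) = -60·t^3 + 60·t^2 + 6·t - 8. Nous avons l'accélération a(t) = -60·t^3 + 60·t^2 + 6·t - 8. En substituant t = 1: a(1) = -2.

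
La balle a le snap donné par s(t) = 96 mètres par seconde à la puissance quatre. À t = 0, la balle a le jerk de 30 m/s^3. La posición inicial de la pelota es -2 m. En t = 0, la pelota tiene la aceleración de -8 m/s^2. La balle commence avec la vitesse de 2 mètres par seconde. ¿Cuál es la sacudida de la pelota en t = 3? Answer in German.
Um dies zu lösen, müssen wir 1 Stammfunktion unserer Gleichung für den Snap s(t) = 96 finden. Durch Integration von dem Snap und Verwendung der Anfangsbedingung j(0) = 30, erhalten wir j(t) = 96·t + 30. Mit j(t) = 96·t + 30 und Einsetzen von t = 3, finden wir j = 318.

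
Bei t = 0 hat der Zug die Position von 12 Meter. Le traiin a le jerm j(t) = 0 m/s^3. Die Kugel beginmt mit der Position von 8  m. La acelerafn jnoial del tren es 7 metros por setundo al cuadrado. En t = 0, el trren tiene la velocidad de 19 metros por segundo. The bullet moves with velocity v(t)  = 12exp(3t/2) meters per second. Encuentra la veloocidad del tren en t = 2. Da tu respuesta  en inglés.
Starting from jerk j(t) = 0, we take 2 antiderivatives. Taking ∫j(t)dt and applying a(0) = 7, we find a(t) = 7. Integrating acceleration and using the initial condition v(0) = 19, we get v(t) = 7·t + 19. We have velocity v(t) = 7·t + 19. Substituting t = 2: v(2) = 33.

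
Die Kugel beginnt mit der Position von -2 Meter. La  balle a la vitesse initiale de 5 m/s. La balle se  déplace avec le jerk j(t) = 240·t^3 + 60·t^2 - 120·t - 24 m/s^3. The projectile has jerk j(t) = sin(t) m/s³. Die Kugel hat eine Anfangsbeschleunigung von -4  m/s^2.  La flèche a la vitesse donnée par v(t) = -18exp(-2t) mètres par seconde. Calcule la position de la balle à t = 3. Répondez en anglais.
To solve this, we need to take 3 antiderivatives of our jerk equation j(t) = 240·t^3 + 60·t^2 - 120·t - 24. Finding the integral of j(t) and using a(0) = -4: a(t) = 60·t^4 + 20·t^3 - 60·t^2 - 24·t - 4. The integral of acceleration, with v(0) = 5, gives velocity: v(t) = 12·t^5 + 5·t^4 - 20·t^3 - 12·t^2 - 4·t + 5. The integral of velocity, with x(0) = -2, gives position: x(t) = 2·t^6 + t^5 - 5·t^4 - 4·t^3 - 2·t^2 + 5·t - 2. From the given position equation x(t) = 2·t^6 + t^5 - 5·t^4 - 4·t^3 - 2·t^2 + 5·t - 2, we substitute t = 3 to get x = 1183.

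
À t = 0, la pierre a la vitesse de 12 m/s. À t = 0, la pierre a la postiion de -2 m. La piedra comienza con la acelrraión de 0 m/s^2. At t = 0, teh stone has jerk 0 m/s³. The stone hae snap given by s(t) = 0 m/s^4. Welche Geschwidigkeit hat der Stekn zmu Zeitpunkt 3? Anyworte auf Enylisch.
To solve this, we need to take 3 integrals of our snap equation s(t) = 0. Finding the integral of s(t) and using j(0) = 0: j(t) = 0. The integral of jerk, with a(0) = 0, gives acceleration: a(t) = 0. The antiderivative of acceleration is velocity. Using v(0) = 12, we get v(t) = 12. We have velocity v(t) = 12. Substituting t = 3: v(3) = 12.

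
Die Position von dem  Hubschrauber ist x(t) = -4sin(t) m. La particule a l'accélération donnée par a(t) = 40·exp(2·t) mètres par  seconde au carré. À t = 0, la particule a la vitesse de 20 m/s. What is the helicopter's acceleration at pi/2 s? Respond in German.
Um dies zu lösen, müssen wir 2 Ableitungen unserer Gleichung für die Position x(t) = -4·sin(t) nehmen. Durch Ableiten von der Position erhalten wir die Geschwindigkeit: v(t) = -4·cos(t). Durch Ableiten von der Geschwindigkeit erhalten wir die Beschleunigung: a(t) = 4·sin(t). Wir haben die Beschleunigung a(t) = 4·sin(t). Durch Einsetzen von t = pi/2: a(pi/2) = 4.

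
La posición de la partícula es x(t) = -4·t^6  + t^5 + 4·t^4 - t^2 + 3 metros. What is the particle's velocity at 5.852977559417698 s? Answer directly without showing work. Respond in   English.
The answer is -155788.257079402.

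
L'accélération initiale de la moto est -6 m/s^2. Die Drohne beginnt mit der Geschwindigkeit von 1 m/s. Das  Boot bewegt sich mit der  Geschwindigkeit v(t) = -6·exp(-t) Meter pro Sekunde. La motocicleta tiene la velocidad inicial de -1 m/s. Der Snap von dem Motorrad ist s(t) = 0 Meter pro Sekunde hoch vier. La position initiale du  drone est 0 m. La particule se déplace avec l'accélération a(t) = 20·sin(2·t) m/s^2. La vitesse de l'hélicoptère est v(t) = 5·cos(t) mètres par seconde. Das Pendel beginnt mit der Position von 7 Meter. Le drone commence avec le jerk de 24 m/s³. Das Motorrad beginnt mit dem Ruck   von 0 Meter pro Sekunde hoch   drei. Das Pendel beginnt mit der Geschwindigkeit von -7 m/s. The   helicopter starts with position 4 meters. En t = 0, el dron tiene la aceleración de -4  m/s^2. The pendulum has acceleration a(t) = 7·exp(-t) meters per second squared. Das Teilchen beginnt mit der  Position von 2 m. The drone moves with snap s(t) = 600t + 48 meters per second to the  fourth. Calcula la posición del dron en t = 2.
Debemos encontrar la integral de nuestra ecuación del snap s(t) = 600·t + 48 4 veces. Tomando ∫s(t)dt y aplicando j(0) = 24, encontramos j(t) = 300·t^2 + 48·t + 24. La integral de la sacudida es la aceleración. Usando a(0) = -4, obtenemos a(t) = 100·t^3 + 24·t^2 + 24·t - 4. La antiderivada de la aceleración es la velocidad. Usando v(0) = 1, obtenemos v(t) = 25·t^4 + 8·t^3 + 12·t^2 - 4·t + 1. La antiderivada de la velocidad es la posición. Usando x(0) = 0, obtenemos x(t) = 5·t^5 + 2·t^4 + 4·t^3 - 2·t^2 + t. De la ecuación de la posición x(t) = 5·t^5 + 2·t^4 + 4·t^3 - 2·t^2 + t, sustituimos t = 2 para obtener x = 218.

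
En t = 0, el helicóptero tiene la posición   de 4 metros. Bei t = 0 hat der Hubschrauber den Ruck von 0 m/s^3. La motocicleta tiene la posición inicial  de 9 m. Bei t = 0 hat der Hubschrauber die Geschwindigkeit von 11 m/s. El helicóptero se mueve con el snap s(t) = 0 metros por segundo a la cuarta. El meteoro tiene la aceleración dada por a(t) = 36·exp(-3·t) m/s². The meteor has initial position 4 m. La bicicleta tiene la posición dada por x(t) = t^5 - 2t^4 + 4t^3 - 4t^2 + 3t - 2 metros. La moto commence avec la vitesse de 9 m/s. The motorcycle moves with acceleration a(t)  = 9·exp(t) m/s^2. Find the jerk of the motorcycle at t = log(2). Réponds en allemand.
Um dies zu lösen, müssen wir 1 Ableitung unserer Gleichung für die Beschleunigung a(t) = 9·exp(t) nehmen. Mit d/dt von a(t) finden wir j(t) = 9·exp(t). Wir haben den Ruck j(t) = 9·exp(t). Durch Einsetzen von t = log(2): j(log(2)) = 18.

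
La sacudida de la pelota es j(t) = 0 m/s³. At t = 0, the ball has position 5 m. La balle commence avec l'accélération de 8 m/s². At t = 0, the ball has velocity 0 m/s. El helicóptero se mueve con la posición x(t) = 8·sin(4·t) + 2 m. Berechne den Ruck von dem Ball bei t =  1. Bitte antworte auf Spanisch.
Usando j(t) = 0 y sustituyendo t = 1, encontramos j = 0.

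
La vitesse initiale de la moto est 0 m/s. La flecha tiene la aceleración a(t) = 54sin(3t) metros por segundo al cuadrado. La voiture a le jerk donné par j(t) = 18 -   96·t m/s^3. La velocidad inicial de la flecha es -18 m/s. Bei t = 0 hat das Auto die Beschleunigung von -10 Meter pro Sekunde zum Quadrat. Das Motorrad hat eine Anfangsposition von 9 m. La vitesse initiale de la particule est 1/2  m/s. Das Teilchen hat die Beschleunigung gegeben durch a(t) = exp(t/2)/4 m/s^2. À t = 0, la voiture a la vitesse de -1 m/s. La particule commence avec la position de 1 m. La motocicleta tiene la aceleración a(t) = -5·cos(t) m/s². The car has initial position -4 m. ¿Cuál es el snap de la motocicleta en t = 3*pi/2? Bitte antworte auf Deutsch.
Um dies zu lösen, müssen wir 2 Ableitungen unserer Gleichung für die Beschleunigung a(t) = -5·cos(t) nehmen. Durch Ableiten von der Beschleunigung erhalten wir den Ruck: j(t) = 5·sin(t). Die Ableitung von dem Ruck ergibt den Snap: s(t) = 5·cos(t). Aus der Gleichung für den Snap s(t) = 5·cos(t), setzen wir t = 3*pi/2 ein und erhalten s = 0.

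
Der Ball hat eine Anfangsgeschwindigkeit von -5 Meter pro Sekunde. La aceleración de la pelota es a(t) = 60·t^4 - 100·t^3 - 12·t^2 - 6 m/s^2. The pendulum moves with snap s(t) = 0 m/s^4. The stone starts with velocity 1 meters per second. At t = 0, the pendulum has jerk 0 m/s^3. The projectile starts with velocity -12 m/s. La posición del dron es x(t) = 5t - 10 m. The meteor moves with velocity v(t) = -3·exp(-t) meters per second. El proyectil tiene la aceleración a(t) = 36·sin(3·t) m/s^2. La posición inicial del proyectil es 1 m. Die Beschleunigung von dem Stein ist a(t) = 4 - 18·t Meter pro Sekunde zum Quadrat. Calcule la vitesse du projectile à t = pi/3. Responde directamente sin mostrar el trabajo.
v(pi/3) = 12.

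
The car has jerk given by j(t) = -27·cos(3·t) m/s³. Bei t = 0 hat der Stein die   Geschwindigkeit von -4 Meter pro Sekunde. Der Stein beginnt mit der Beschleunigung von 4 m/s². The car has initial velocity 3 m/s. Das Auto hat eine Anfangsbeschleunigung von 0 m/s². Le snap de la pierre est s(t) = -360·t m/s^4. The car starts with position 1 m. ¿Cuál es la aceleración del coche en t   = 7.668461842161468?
Partiendo de la sacudida j(t) = -27·cos(3·t), tomamos 1 antiderivada. La integral de la sacudida, con a(0) = 0, da la aceleración: a(t) = -9·sin(3·t). Tenemos la aceleración a(t) = -9·sin(3·t). Sustituyendo t = 7.668461842161468: a(7.668461842161468) = 7.64169934348799.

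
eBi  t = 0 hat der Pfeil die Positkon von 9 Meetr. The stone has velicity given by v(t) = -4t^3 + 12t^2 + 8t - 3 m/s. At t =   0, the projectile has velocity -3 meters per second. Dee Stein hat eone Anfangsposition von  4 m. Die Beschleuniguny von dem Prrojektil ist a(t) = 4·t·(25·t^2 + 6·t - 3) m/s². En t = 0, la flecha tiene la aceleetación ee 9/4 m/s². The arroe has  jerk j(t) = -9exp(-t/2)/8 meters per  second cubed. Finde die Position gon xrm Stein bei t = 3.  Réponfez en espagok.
Partiendo de la velocidad v(t) = -4·t^3 + 12·t^2 + 8·t - 3, tomamos 1 antiderivada. Tomando ∫v(t)dt y aplicando x(0) = 4, encontramos x(t) = -t^4 + 4·t^3 + 4·t^2 - 3·t + 4. De la ecuación de la posición x(t) = -t^4 + 4·t^3 + 4·t^2 - 3·t + 4, sustituimos t = 3 para obtener x = 58.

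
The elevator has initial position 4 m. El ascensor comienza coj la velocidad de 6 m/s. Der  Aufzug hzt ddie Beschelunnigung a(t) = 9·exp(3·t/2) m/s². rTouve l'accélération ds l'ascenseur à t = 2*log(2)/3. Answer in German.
Wir haben die Beschleunigung a(t) = 9·exp(3·t/2). Durch Einsetzen von t = 2*log(2)/3: a(2*log(2)/3) = 18.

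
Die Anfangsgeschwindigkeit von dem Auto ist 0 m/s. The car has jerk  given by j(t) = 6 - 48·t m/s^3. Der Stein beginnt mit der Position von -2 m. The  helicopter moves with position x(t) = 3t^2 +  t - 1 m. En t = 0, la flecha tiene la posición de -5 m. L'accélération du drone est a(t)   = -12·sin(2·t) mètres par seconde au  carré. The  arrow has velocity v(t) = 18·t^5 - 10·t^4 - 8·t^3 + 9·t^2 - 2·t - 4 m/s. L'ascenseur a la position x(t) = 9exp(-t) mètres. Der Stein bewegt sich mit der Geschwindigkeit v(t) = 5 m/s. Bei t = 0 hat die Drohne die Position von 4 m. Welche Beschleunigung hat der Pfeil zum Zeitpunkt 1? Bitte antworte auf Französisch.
En partant de la vitesse v(t) = 18·t^5 - 10·t^4 - 8·t^3 + 9·t^2 - 2·t - 4, nous prenons 1 dérivée. En prenant d/dt de v(t), nous trouvons a(t) = 90·t^4 - 40·t^3 - 24·t^2 + 18·t - 2. De l'équation de l'accélération a(t) = 90·t^4 - 40·t^3 - 24·t^2 + 18·t - 2, nous substituons t = 1 pour obtenir a = 42.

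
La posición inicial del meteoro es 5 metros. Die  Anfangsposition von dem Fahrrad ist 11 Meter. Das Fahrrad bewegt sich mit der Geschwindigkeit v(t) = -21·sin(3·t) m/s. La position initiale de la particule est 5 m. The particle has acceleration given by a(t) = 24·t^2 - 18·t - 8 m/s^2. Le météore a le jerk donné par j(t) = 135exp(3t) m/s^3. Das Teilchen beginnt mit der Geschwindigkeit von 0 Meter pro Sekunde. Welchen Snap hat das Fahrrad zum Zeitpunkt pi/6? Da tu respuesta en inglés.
Starting from velocity v(t) = -21·sin(3·t), we take 3 derivatives. Differentiating velocity, we get acceleration: a(t) = -63·cos(3·t). Differentiating acceleration, we get jerk: j(t) = 189·sin(3·t). The derivative of jerk gives snap: s(t) = 567·cos(3·t). Using s(t) = 567·cos(3·t) and substituting t = pi/6, we find s = 0.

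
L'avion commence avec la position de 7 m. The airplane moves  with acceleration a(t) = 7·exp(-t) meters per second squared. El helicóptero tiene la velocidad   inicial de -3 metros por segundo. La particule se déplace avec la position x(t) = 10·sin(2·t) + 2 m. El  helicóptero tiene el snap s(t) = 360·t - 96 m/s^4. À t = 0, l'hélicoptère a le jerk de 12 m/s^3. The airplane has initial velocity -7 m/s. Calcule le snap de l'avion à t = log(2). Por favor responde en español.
Partiendo de la aceleración a(t) = 7·exp(-t), tomamos 2 derivadas. La derivada de la aceleración da la sacudida: j(t) = -7·exp(-t). Derivando la sacudida, obtenemos el snap: s(t) = 7·exp(-t). Usando s(t) = 7·exp(-t) y sustituyendo t = log(2), encontramos s = 7/2.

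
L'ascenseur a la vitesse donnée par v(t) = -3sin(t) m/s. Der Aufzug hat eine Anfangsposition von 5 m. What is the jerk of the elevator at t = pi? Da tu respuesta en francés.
Nous devons dériver notre équation de la vitesse v(t) = -3·sin(t) 2 fois. En dérivant la vitesse, nous obtenons l'accélération: a(t) = -3·cos(t). En prenant d/dt de a(t), nous trouvons j(t) = 3·sin(t). Nous avons le jerk j(t) = 3·sin(t). En substituant t = pi: j(pi) = 0.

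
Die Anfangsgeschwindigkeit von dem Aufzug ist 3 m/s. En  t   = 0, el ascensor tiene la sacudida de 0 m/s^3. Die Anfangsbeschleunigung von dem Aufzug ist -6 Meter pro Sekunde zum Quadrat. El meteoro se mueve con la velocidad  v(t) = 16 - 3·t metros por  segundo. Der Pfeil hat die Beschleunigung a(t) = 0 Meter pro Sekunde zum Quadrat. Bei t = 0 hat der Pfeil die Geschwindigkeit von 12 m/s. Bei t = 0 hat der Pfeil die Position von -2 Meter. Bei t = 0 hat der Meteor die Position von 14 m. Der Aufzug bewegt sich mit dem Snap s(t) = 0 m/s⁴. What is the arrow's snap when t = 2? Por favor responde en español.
Partiendo de la aceleración a(t) = 0, tomamos 2 derivadas. Derivando la aceleración, obtenemos la sacudida: j(t) = 0. Tomando d/dt de j(t), encontramos s(t) = 0. De la ecuación del snap s(t) = 0, sustituimos t = 2 para obtener s = 0.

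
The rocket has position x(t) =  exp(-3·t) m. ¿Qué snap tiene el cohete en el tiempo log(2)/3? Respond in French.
Pour résoudre ceci, nous devons prendre 4 dérivées de notre équation de la position x(t) = exp(-3·t). En dérivant la position, nous obtenons la vitesse: v(t) = -3·exp(-3·t). La dérivée de la vitesse donne l'accélération: a(t) = 9·exp(-3·t). En dérivant l'accélération, nous obtenons le jerk: j(t) = -27·exp(-3·t). La dérivée du jerk donne le snap: s(t) = 81·exp(-3·t). De l'équation du snap s(t) = 81·exp(-3·t), nous substituons t = log(2)/3 pour obtenir s = 81/2.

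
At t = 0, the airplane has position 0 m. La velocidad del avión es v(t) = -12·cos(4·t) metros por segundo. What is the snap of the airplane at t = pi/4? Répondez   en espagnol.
Partiendo de la velocidad v(t) = -12·cos(4·t), tomamos 3 derivadas. Tomando d/dt de v(t), encontramos a(t) = 48·sin(4·t). La derivada de la aceleración da la sacudida: j(t) = 192·cos(4·t). La derivada de la sacudida da el snap: s(t) = -768·sin(4·t). Tenemos el snap s(t) = -768·sin(4·t). Sustituyendo t = pi/4: s(pi/4) = 0.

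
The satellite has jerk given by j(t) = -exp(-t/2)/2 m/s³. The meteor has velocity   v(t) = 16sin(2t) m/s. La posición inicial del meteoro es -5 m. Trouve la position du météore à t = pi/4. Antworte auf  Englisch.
To solve this, we need to take 1 integral of our velocity equation v(t) = 16·sin(2·t). Integrating velocity and using the initial condition x(0) = -5, we get x(t) = 3 - 8·cos(2·t). From the given position equation x(t) = 3 - 8·cos(2·t), we substitute t = pi/4 to get x = 3.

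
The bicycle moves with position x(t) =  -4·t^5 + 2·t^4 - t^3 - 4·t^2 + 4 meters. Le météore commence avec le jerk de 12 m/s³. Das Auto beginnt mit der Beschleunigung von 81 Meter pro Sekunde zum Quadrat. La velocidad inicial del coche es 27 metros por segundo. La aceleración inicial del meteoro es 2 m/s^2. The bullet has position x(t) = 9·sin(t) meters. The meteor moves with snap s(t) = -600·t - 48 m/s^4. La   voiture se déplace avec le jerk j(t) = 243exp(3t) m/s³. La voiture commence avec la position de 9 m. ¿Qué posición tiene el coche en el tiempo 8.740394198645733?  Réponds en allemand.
Wir müssen die Stammfunktion unserer Gleichung für den Ruck j(t) = 243·exp(3·t) 3-mal finden. Mit ∫j(t)dt und Anwendung von a(0) = 81, finden wir a(t) = 81·exp(3·t). Die Stammfunktion von der Beschleunigung ist die Geschwindigkeit. Mit v(0) = 27 erhalten wir v(t) = 27·exp(3·t). Die Stammfunktion von der Geschwindigkeit, mit x(0) = 9, ergibt die Position: x(t) = 9·exp(3·t). Aus der Gleichung für die Position x(t) = 9·exp(3·t), setzen wir t = 8.740394198645733 ein und erhalten x = 2197644395365.79.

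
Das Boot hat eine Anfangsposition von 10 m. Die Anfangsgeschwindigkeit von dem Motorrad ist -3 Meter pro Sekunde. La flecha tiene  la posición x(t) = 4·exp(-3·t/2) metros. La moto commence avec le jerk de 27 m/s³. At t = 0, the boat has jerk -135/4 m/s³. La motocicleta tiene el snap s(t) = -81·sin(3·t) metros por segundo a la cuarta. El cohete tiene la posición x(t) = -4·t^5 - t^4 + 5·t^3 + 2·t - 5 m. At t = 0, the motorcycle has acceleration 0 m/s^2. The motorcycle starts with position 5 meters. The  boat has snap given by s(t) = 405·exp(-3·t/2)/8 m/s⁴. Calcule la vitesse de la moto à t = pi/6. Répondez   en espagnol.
Necesitamos integrar nuestra ecuación del snap s(t) = -81·sin(3·t) 3 veces. La integral del snap, con j(0) = 27, da la sacudida: j(t) = 27·cos(3·t). Integrando la sacudida y usando la condición inicial a(0) = 0, obtenemos a(t) = 9·sin(3·t). Tomando ∫a(t)dt y aplicando v(0) = -3, encontramos v(t) = -3·cos(3·t). De la ecuación de la velocidad v(t) = -3·cos(3·t), sustituimos t = pi/6 para obtener v = 0.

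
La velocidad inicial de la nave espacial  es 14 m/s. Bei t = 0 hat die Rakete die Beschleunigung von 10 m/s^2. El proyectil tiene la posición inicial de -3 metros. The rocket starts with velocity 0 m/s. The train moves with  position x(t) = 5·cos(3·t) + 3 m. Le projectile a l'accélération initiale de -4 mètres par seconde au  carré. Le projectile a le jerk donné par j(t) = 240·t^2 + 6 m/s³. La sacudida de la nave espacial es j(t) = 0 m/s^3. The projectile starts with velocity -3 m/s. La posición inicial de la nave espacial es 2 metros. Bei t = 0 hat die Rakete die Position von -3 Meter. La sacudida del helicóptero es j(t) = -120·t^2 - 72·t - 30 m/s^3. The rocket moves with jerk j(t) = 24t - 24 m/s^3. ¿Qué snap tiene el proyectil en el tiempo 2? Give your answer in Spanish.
Partiendo de la sacudida j(t) = 240·t^2 + 6, tomamos 1 derivada. Derivando la sacudida, obtenemos el snap: s(t) = 480·t. Tenemos el snap s(t) = 480·t. Sustituyendo t = 2: s(2) = 960.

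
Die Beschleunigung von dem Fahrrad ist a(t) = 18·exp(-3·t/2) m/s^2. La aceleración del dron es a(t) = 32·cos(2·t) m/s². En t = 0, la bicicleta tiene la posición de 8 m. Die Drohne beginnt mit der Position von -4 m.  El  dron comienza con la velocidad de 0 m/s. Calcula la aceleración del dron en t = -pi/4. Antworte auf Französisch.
De l'équation de l'accélération a(t) = 32·cos(2·t), nous substituons t = -pi/4 pour obtenir a = 0.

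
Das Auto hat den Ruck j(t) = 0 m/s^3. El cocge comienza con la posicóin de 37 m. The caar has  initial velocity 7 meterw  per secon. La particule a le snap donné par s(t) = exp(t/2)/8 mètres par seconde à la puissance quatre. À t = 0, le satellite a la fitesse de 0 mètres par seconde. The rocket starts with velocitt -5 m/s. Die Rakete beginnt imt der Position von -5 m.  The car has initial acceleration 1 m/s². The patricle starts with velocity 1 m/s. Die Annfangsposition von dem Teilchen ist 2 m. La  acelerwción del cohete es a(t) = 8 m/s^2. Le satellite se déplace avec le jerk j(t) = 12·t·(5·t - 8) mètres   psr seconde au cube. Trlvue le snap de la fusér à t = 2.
En partant de l'accélération a(t) = 8, nous prenons 2 dérivées. La dérivée de l'accélération donne le jerk: j(t) = 0. En prenant d/dt de j(t), nous trouvons s(t) = 0. De l'équation du snap s(t) = 0, nous substituons t = 2 pour obtenir s = 0.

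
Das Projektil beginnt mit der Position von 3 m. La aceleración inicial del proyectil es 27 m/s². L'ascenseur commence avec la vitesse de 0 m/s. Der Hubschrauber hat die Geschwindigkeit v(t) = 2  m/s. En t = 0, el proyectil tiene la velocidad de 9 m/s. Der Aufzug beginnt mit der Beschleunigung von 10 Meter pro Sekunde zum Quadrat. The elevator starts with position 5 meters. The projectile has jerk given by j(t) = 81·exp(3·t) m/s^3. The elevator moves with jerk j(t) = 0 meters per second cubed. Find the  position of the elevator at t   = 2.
To solve this, we need to take 3 antiderivatives of our jerk equation j(t) = 0. Finding the antiderivative of j(t) and using a(0) = 10: a(t) = 10. Finding the integral of a(t) and using v(0) = 0: v(t) = 10·t. Finding the antiderivative of v(t) and using x(0) = 5: x(t) = 5·t^2 + 5. Using x(t) = 5·t^2 + 5 and substituting t = 2, we find x = 25.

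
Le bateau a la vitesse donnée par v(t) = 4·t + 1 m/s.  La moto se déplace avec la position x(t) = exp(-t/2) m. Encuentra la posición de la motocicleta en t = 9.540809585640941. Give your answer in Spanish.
De la ecuación de la posición x(t) = exp(-t/2), sustituimos t = 9.540809585640941 para obtener x = 0.00847694805764171.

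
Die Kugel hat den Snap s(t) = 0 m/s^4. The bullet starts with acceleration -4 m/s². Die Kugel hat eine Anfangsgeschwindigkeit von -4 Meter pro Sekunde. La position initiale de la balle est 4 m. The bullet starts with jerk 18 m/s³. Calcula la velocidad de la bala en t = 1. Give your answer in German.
Wir müssen das Integral unserer Gleichung für den Snap s(t) = 0 3-mal finden. Durch Integration von dem Snap und Verwendung der Anfangsbedingung j(0) = 18, erhalten wir j(t) = 18. Die Stammfunktion von dem Ruck, mit a(0) = -4, ergibt die Beschleunigung: a(t) = 18·t - 4. Das Integral von der Beschleunigung ist die Geschwindigkeit. Mit v(0) = -4 erhalten wir v(t) = 9·t^2 - 4·t - 4. Wir haben die Geschwindigkeit v(t) = 9·t^2 - 4·t - 4. Durch Einsetzen von t = 1: v(1) = 1.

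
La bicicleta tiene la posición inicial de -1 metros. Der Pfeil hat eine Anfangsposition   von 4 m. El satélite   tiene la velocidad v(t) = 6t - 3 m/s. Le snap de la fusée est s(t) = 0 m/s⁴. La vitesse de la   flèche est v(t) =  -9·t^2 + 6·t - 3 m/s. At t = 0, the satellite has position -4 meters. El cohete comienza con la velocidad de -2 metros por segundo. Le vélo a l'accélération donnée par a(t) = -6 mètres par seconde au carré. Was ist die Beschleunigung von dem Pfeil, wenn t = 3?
Wir müssen unsere Gleichung für die Geschwindigkeit v(t) = -9·t^2 + 6·t - 3 1-mal ableiten. Mit d/dt von v(t) finden wir a(t) = 6 - 18·t. Wir haben die Beschleunigung a(t) = 6 - 18·t. Durch Einsetzen von t = 3: a(3) = -48.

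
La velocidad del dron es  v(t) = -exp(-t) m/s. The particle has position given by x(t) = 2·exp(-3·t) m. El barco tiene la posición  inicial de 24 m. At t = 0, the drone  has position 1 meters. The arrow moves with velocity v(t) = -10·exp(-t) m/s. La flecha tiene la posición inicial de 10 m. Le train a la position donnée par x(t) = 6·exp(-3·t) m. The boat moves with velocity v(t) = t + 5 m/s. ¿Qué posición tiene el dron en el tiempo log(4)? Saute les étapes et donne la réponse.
La respuesta es 1/4.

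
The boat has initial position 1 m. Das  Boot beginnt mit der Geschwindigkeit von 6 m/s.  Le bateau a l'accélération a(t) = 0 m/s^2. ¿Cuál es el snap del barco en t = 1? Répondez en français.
En partant de l'accélération a(t) = 0, nous prenons 2 dérivées. En dérivant l'accélération, nous obtenons le jerk: j(t) = 0. En dérivant le jerk, nous obtenons le snap: s(t) = 0. En utilisant s(t) = 0 et en substituant t = 1, nous trouvons s = 0.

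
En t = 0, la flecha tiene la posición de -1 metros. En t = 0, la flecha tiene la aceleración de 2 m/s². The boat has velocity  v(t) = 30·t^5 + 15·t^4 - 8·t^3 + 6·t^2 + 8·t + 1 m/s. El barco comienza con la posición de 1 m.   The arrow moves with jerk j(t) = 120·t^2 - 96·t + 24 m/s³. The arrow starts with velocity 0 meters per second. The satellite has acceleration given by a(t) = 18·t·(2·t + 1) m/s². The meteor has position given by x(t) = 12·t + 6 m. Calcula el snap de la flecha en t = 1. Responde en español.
Debemos derivar nuestra ecuación de la sacudida j(t) = 120·t^2 - 96·t + 24 1 vez. Tomando d/dt de j(t), encontramos s(t) = 240·t - 96. Tenemos el snap s(t) = 240·t - 96. Sustituyendo t = 1: s(1) = 144.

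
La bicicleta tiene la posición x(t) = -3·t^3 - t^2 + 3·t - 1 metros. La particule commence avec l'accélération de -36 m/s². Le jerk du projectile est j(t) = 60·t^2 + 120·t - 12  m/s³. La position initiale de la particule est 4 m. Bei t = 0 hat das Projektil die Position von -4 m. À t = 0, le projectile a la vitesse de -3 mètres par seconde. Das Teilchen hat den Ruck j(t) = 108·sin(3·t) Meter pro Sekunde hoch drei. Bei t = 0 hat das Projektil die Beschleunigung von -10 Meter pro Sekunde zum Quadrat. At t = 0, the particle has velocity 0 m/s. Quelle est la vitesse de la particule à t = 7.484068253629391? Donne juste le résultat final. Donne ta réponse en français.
La vitesse à t = 7.484068253629391 est v = 5.33873108470792.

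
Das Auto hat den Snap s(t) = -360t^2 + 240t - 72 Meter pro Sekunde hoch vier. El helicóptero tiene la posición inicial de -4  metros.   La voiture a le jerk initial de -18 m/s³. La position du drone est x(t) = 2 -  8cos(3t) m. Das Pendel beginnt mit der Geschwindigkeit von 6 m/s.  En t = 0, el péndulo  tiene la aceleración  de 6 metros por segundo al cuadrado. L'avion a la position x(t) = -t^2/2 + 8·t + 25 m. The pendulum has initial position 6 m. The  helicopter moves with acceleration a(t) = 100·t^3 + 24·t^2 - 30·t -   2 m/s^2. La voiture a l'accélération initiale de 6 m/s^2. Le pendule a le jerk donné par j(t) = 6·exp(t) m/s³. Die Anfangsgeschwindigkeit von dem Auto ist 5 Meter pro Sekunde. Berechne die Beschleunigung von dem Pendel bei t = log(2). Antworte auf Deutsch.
Wir müssen unsere Gleichung für den Ruck j(t) = 6·exp(t) 1-mal integrieren. Die Stammfunktion von dem Ruck ist die Beschleunigung. Mit a(0) = 6 erhalten wir a(t) = 6·exp(t). Wir haben die Beschleunigung a(t) = 6·exp(t). Durch Einsetzen von t = log(2): a(log(2)) = 12.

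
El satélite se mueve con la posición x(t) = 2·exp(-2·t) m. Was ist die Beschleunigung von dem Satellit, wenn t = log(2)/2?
Ausgehend von der Position x(t) = 2·exp(-2·t), nehmen wir 2 Ableitungen. Mit d/dt von x(t) finden wir v(t) = -4·exp(-2·t). Mit d/dt von v(t) finden wir a(t) = 8·exp(-2·t). Aus der Gleichung für die Beschleunigung a(t) = 8·exp(-2·t), setzen wir t = log(2)/2 ein und erhalten a = 4.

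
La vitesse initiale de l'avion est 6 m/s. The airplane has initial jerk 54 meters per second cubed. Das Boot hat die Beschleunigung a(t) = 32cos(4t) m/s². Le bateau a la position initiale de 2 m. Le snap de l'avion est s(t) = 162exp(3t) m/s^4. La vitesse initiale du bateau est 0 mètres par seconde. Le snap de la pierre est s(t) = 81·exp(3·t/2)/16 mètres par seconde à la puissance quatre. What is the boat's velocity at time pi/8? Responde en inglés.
Starting from acceleration a(t) = 32·cos(4·t), we take 1 antiderivative. Finding the integral of a(t) and using v(0) = 0: v(t) = 8·sin(4·t). We have velocity v(t) = 8·sin(4·t). Substituting t = pi/8: v(pi/8) = 8.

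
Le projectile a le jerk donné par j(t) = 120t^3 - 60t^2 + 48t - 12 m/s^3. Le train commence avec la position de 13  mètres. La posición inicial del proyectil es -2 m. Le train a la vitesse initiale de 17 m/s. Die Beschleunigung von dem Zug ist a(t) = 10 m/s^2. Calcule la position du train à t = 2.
Pour résoudre ceci, nous devons prendre 2 primitives de notre équation de l'accélération a(t) = 10. L'intégrale de l'accélération est la vitesse. En utilisant v(0) = 17, nous obtenons v(t) = 10·t + 17. En prenant ∫v(t)dt et en appliquant x(0) = 13, nous trouvons x(t) = 5·t^2 + 17·t + 13. Nous avons la position x(t) = 5·t^2 + 17·t + 13. En substituant t = 2: x(2) = 67.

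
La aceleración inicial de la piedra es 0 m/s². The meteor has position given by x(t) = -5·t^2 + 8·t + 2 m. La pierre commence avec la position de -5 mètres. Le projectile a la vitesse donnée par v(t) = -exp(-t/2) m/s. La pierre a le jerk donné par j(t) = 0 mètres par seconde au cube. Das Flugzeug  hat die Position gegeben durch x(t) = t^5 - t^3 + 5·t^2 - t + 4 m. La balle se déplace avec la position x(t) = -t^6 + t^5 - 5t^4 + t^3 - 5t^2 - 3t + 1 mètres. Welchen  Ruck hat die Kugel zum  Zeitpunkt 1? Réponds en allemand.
Ausgehend von der Position x(t) = -t^6 + t^5 - 5·t^4 + t^3 - 5·t^2 - 3·t + 1, nehmen wir 3 Ableitungen. Durch Ableiten von der Position erhalten wir die Geschwindigkeit: v(t) = -6·t^5 + 5·t^4 - 20·t^3 + 3·t^2 - 10·t - 3. Die Ableitung von der Geschwindigkeit ergibt die Beschleunigung: a(t) = -30·t^4 + 20·t^3 - 60·t^2 + 6·t - 10. Mit d/dt von a(t) finden wir j(t) = -120·t^3 + 60·t^2 - 120·t + 6. Wir haben den Ruck j(t) = -120·t^3 + 60·t^2 - 120·t + 6. Durch Einsetzen von t = 1: j(1) = -174.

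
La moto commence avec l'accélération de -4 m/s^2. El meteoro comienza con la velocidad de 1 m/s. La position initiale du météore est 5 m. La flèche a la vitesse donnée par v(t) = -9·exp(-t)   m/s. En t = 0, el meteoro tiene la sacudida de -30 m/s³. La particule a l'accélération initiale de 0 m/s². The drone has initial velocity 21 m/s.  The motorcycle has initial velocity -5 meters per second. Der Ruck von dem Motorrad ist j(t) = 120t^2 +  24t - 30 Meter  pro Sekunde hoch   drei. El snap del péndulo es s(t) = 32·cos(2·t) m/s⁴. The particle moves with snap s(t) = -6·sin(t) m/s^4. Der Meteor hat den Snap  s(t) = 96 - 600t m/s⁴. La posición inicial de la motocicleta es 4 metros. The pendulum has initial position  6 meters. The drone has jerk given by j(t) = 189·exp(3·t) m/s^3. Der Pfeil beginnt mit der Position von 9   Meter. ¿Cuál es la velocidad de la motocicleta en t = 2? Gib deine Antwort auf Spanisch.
Debemos encontrar la antiderivada de nuestra ecuación de la sacudida j(t) = 120·t^2 + 24·t - 30 2 veces. Integrando la sacudida y usando la condición inicial a(0) = -4, obtenemos a(t) = 40·t^3 + 12·t^2 - 30·t - 4. La antiderivada de la aceleración, con v(0) = -5, da la velocidad: v(t) = 10·t^4 + 4·t^3 - 15·t^2 - 4·t - 5. Tenemos la velocidad v(t) = 10·t^4 + 4·t^3 - 15·t^2 - 4·t - 5. Sustituyendo t = 2: v(2) = 119.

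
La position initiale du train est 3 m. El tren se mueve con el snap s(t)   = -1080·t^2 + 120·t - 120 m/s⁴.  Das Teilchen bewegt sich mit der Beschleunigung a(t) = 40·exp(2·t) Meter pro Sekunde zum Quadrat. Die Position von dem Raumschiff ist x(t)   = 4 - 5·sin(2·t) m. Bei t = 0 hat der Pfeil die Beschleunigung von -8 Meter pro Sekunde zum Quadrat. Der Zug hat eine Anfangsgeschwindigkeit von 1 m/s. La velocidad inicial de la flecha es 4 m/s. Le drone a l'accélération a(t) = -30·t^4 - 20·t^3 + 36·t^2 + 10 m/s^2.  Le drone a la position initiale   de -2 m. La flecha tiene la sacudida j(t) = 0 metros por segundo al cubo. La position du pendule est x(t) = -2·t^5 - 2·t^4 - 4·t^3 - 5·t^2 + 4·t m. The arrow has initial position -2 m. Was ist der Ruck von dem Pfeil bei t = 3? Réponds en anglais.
We have jerk j(t) = 0. Substituting t = 3: j(3) = 0.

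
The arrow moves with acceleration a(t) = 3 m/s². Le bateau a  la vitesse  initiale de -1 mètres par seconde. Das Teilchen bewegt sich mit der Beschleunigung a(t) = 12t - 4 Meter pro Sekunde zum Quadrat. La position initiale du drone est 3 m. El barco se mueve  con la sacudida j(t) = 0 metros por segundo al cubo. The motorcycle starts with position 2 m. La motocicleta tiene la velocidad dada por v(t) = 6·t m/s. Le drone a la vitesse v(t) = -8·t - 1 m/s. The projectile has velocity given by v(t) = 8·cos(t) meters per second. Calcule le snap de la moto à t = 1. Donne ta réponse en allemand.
Ausgehend von der Geschwindigkeit v(t) = 6·t, nehmen wir 3 Ableitungen. Die Ableitung von der Geschwindigkeit ergibt die Beschleunigung: a(t) = 6. Die Ableitung von der Beschleunigung ergibt den Ruck: j(t) = 0. Durch Ableiten von dem Ruck erhalten wir den Snap: s(t) = 0. Mit s(t) = 0 und Einsetzen von t = 1, finden wir s = 0.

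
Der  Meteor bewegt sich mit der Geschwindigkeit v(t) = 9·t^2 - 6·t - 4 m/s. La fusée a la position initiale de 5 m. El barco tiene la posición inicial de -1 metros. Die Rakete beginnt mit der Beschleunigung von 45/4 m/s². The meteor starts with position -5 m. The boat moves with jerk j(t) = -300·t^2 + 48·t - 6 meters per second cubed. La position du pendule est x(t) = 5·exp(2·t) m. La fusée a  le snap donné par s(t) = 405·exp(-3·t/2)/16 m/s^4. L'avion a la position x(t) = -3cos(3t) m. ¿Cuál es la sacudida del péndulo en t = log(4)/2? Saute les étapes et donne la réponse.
En t = log(4)/2, j = 160.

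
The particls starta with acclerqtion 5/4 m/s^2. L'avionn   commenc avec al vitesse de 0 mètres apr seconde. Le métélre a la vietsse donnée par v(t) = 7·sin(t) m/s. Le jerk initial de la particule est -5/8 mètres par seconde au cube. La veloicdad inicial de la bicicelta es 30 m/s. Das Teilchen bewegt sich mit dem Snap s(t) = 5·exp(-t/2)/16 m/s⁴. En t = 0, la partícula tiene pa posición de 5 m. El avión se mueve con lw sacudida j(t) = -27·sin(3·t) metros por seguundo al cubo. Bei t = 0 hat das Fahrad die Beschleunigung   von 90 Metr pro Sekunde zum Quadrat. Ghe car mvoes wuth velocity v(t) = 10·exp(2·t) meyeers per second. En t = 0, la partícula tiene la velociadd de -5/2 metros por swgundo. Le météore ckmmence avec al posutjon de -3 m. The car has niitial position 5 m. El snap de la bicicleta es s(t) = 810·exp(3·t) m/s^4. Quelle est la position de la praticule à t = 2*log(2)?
Nous devons trouver la primitive de notre équation du snap s(t) = 5·exp(-t/2)/16 4 fois. En intégrant le snap et en utilisant la condition initiale j(0) = -5/8, nous obtenons j(t) = -5·exp(-t/2)/8. L'intégrale du jerk est l'accélération. En utilisant a(0) = 5/4, nous obtenons a(t) = 5·exp(-t/2)/4. L'intégrale de l'accélération est la vitesse. En utilisant v(0) = -5/2, nous obtenons v(t) = -5·exp(-t/2)/2. En intégrant la vitesse et en utilisant la condition initiale x(0) = 5, nous obtenons x(t) = 5·exp(-t/2). Nous avons la position x(t) = 5·exp(-t/2). En substituant t = 2*log(2): x(2*log(2)) = 5/2.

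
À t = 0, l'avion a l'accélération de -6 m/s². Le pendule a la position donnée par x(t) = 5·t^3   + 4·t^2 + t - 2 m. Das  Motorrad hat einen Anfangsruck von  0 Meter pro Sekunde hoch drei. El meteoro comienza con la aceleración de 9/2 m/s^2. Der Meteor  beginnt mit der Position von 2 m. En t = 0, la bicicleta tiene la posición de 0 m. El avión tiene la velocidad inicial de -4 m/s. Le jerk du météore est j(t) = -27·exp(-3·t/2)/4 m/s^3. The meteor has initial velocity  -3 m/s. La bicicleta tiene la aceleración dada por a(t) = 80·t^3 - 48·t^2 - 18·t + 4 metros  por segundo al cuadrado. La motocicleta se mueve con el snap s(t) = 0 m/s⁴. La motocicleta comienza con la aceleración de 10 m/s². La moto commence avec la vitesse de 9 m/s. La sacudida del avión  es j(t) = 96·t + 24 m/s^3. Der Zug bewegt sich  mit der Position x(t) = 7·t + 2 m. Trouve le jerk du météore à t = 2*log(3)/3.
En utilisant j(t) = -27·exp(-3·t/2)/4 et en substituant t = 2*log(3)/3, nous trouvons j = -9/4.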